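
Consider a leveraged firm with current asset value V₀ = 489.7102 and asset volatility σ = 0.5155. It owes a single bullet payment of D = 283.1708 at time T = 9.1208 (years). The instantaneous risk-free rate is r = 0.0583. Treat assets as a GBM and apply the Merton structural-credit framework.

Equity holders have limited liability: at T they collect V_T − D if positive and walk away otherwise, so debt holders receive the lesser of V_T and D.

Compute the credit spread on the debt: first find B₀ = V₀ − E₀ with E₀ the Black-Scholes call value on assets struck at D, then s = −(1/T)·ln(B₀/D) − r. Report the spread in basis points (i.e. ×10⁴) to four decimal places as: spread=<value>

spread=433.0097

d₁ = [ln(V₀/D) + (r + σ²/2)T] / (σ√T)
   = [ln(489.7102/283.1708) + (0.0583 + 0.5·0.5155²)·9.1208] / (0.5155·√9.1208)
   = [0.547764 + 1.743624] / 1.556844 = 1.471816
d₂ = d₁ − σ√T = 1.471816 − 1.556844 = -0.085028
N(d₁) = 0.929465,  N(d₂) = 0.466119,  e^(−rT) = 0.587580
E₀ = V₀·N(d₁) − D·e^(−rT)·N(d₂)
   = 489.7102·0.929465 − 283.1708·0.587580·0.466119 = 377.612806
B₀ = V₀ − E₀ = 489.7102 − 377.612806 = 112.097394
spread = −(1/T)·ln(B₀/D) − r = −(1/9.1208)·ln(112.097394/283.1708) − 0.0583 = 0.04330097
in basis points: 0.04330097 × 10⁴ = 433.0097 bp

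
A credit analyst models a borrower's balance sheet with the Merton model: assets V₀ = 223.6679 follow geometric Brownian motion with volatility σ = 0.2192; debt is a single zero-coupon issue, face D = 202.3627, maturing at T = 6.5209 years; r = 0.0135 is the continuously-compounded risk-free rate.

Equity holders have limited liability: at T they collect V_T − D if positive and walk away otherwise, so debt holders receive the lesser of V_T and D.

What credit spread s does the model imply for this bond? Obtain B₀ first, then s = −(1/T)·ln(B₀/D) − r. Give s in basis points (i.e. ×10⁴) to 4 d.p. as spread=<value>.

spread=254.5660

d₁ = [ln(V₀/D) + (r + σ²/2)T] / (σ√T)
   = [ln(223.6679/202.3627) + (0.0135 + 0.5·0.2192²)·6.5209] / (0.2192·√6.5209)
   = [0.100101 + 0.244692] / 0.559750 = 0.615977
d₂ = d₁ − σ√T = 0.615977 − 0.559750 = 0.056226
N(d₁) = 0.731045,  N(d₂) = 0.522419,  e^(−rT) = 0.915731
E₀ = V₀·N(d₁) − D·e^(−rT)·N(d₂)
   = 223.6679·0.731045 − 202.3627·0.915731·0.522419 = 66.701854
B₀ = V₀ − E₀ = 223.6679 − 66.701854 = 156.966046
spread = −(1/T)·ln(B₀/D) − r = −(1/6.5209)·ln(156.966046/202.3627) − 0.0135 = 0.02545660
in basis points: 0.02545660 × 10⁴ = 254.5660 bp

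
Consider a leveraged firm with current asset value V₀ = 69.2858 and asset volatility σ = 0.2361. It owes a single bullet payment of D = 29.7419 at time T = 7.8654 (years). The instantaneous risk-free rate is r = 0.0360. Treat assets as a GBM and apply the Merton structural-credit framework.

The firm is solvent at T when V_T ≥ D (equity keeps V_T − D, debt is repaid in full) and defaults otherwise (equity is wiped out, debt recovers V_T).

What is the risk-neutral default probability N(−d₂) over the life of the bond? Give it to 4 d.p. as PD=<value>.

d₁ = [ln(V₀/D) + (r + σ²/2)T] / (σ√T)
   = [ln(69.2858/29.7419) + (0.0360 + 0.5·0.2361²)·7.8654] / (0.2361·√7.8654)
   = [0.845683 + 0.502376] / 0.662150 = 2.035881
d₂ = d₁ − σ√T = 2.035881 − 0.662150 = 1.373731
risk-neutral PD = N(−d₂) = N(-1.373731) = 0.084763

PD=0.0848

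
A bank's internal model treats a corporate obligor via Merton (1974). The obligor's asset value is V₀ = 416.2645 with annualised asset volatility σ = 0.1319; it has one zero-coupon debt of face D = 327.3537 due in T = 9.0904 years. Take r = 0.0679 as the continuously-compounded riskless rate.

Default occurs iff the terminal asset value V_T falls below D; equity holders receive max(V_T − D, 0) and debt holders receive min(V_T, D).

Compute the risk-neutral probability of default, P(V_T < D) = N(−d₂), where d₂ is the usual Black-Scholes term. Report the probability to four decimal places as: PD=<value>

d₁ = [ln(V₀/D) + (r + σ²/2)T] / (σ√T)
   = [ln(416.2645/327.3537) + (0.0679 + 0.5·0.1319²)·9.0904] / (0.1319·√9.0904)
   = [0.240280 + 0.696314] / 0.397682 = 2.355130
d₂ = d₁ − σ√T = 2.355130 − 0.397682 = 1.957447
risk-neutral PD = N(−d₂) = N(-1.957447) = 0.025147

PD=0.0251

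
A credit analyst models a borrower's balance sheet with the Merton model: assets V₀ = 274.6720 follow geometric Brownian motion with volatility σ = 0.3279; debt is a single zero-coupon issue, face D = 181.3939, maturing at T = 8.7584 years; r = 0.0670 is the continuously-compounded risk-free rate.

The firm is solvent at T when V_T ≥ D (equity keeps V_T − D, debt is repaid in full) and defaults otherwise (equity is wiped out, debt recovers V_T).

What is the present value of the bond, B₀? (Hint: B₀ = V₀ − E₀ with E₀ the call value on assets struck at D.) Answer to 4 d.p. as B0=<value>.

d₁ = [ln(V₀/D) + (r + σ²/2)T] / (σ√T)
   = [ln(274.6720/181.3939) + (0.0670 + 0.5·0.3279²)·8.7584] / (0.3279·√8.7584)
   = [0.414907 + 1.057657] / 0.970407 = 1.517471
d₂ = d₁ − σ√T = 1.517471 − 0.970407 = 0.547064
N(d₁) = 0.935426,  N(d₂) = 0.707833,  e^(−rT) = 0.556097
E₀ = V₀·N(d₁) − D·e^(−rT)·N(d₂)
   = 274.6720·0.935426 − 181.3939·0.556097·0.707833 = 185.534447
B₀ = V₀ − E₀ = 274.6720 − 185.534447 = 89.137553

B0=89.1376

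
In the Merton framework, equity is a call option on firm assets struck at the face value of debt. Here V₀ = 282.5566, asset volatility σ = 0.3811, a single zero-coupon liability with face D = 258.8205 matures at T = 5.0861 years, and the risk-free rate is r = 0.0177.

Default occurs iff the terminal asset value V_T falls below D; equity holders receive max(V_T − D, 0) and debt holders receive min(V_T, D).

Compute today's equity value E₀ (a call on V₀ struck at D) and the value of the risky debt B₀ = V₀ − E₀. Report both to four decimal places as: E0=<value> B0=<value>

d₁ = [ln(V₀/D) + (r + σ²/2)T] / (σ√T)
   = [ln(282.5566/258.8205) + (0.0177 + 0.5·0.3811²)·5.0861] / (0.3811·√5.0861)
   = [0.087744 + 0.459369] / 0.859471 = 0.636570
d₂ = d₁ − σ√T = 0.636570 − 0.859471 = -0.222901
N(d₁) = 0.737797,  N(d₂) = 0.411806,  e^(−rT) = 0.913909
E₀ = V₀·N(d₁) − D·e^(−rT)·N(d₂)
   = 282.5566·0.737797 − 258.8205·0.913909·0.411806 = 111.061566
B₀ = V₀ − E₀ = 282.5566 − 111.061566 = 171.495034

E0=111.0616 B0=171.4950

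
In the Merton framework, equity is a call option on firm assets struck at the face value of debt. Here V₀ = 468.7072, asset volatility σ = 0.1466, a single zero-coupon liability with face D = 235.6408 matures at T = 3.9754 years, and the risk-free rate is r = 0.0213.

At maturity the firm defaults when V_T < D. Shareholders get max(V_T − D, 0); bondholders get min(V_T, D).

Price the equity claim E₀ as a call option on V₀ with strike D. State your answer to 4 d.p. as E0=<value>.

E0=252.3161

d₁ = [ln(V₀/D) + (r + σ²/2)T] / (σ√T)
   = [ln(468.7072/235.6408) + (0.0213 + 0.5·0.1466²)·3.9754] / (0.1466·√3.9754)
   = [0.687670 + 0.127395] / 0.292297 = 2.788480
d₂ = d₁ − σ√T = 2.788480 − 0.292297 = 2.496183
N(d₁) = 0.997352,  N(d₂) = 0.993723,  e^(−rT) = 0.918810
E₀ = V₀·N(d₁) − D·e^(−rT)·N(d₂)
   = 468.7072·0.997352 − 235.6408·0.918810·0.993723 = 252.316058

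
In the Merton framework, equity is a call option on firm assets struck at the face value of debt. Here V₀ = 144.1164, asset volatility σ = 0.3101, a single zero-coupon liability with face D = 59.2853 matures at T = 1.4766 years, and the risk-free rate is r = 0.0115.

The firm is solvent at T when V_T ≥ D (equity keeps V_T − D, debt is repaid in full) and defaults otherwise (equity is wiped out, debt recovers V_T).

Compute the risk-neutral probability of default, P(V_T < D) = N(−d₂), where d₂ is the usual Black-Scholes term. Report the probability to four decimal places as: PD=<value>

PD=0.0134

d₁ = [ln(V₀/D) + (r + σ²/2)T] / (σ√T)
   = [ln(144.1164/59.2853) + (0.0115 + 0.5·0.3101²)·1.4766] / (0.3101·√1.4766)
   = [0.888260 + 0.087977] / 0.376819 = 2.590730
d₂ = d₁ − σ√T = 2.590730 − 0.376819 = 2.213911
risk-neutral PD = N(−d₂) = N(-2.213911) = 0.013417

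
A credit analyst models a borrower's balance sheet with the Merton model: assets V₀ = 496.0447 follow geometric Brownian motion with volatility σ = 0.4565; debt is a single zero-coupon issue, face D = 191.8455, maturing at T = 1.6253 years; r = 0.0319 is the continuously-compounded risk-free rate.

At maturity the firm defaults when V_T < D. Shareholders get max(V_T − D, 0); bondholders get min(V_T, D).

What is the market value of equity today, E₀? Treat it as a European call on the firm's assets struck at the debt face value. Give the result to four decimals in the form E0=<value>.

d₁ = [ln(V₀/D) + (r + σ²/2)T] / (σ√T)
   = [ln(496.0447/191.8455) + (0.0319 + 0.5·0.4565²)·1.6253] / (0.4565·√1.6253)
   = [0.949976 + 0.221197] / 0.581979 = 2.012396
d₂ = d₁ − σ√T = 2.012396 − 0.581979 = 1.430416
N(d₁) = 0.977911,  N(d₂) = 0.923701,  e^(−rT) = 0.949474
E₀ = V₀·N(d₁) − D·e^(−rT)·N(d₂)
   = 496.0447·0.977911 − 191.8455·0.949474·0.923701 = 316.833182

E0=316.8332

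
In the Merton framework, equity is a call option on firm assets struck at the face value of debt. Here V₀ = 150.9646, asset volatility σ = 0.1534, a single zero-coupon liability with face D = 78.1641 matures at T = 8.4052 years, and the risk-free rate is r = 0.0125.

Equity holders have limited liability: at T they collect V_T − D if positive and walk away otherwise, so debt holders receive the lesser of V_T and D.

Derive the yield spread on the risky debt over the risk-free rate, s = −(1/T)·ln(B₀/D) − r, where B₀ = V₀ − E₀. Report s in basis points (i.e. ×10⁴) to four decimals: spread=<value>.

spread=13.4438

d₁ = [ln(V₀/D) + (r + σ²/2)T] / (σ√T)
   = [ln(150.9646/78.1641) + (0.0125 + 0.5·0.1534²)·8.4052] / (0.1534·√8.4052)
   = [0.658235 + 0.203959] / 0.444733 = 1.938677
d₂ = d₁ − σ√T = 1.938677 − 0.444733 = 1.493944
N(d₁) = 0.973730,  N(d₂) = 0.932405,  e^(−rT) = 0.900266
E₀ = V₀·N(d₁) − D·e^(−rT)·N(d₂)
   = 150.9646·0.973730 − 78.1641·0.900266·0.932405 = 81.386793
B₀ = V₀ − E₀ = 150.9646 − 81.386793 = 69.577807
spread = −(1/T)·ln(B₀/D) − r = −(1/8.4052)·ln(69.577807/78.1641) − 0.0125 = 0.00134438
in basis points: 0.00134438 × 10⁴ = 13.4438 bp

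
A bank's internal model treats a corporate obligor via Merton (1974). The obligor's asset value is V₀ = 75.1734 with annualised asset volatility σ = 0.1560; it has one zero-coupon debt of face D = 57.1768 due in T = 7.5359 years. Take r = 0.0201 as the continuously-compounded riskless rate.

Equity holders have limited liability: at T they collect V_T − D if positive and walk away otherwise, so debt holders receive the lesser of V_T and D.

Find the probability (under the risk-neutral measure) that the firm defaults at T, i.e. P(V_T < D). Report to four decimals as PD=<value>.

d₁ = [ln(V₀/D) + (r + σ²/2)T] / (σ√T)
   = [ln(75.1734/57.1768) + (0.0201 + 0.5·0.1560²)·7.5359] / (0.1560·√7.5359)
   = [0.273649 + 0.243168] / 0.428245 = 1.206827
d₂ = d₁ − σ√T = 1.206827 − 0.428245 = 0.778583
risk-neutral PD = N(−d₂) = N(-0.778583) = 0.218113

PD=0.2181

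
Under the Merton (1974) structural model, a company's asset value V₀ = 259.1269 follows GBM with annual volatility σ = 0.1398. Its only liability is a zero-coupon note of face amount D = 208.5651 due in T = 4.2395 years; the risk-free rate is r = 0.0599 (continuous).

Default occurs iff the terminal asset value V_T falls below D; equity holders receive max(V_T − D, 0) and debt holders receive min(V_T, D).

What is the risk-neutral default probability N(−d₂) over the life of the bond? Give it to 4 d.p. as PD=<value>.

PD=0.0678

d₁ = [ln(V₀/D) + (r + σ²/2)T] / (σ√T)
   = [ln(259.1269/208.5651) + (0.0599 + 0.5·0.1398²)·4.2395] / (0.1398·√4.2395)
   = [0.217067 + 0.295375] / 0.287849 = 1.780244
d₂ = d₁ − σ√T = 1.780244 − 0.287849 = 1.492395
risk-neutral PD = N(−d₂) = N(-1.492395) = 0.067798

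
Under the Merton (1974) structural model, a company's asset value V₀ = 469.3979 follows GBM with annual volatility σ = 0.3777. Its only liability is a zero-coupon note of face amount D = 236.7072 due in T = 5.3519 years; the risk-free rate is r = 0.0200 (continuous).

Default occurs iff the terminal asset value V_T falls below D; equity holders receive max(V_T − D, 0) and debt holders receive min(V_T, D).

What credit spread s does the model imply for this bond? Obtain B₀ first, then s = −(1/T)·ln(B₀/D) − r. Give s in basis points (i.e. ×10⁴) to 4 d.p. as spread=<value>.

spread=242.3047

d₁ = [ln(V₀/D) + (r + σ²/2)T] / (σ√T)
   = [ln(469.3979/236.7072) + (0.0200 + 0.5·0.3777²)·5.3519] / (0.3777·√5.3519)
   = [0.684627 + 0.488782] / 0.873778 = 1.342914
d₂ = d₁ − σ√T = 1.342914 − 0.873778 = 0.469137
N(d₁) = 0.910350,  N(d₂) = 0.680514,  e^(−rT) = 0.898492
E₀ = V₀·N(d₁) − D·e^(−rT)·N(d₂)
   = 469.3979·0.910350 − 236.7072·0.898492·0.680514 = 282.585127
B₀ = V₀ − E₀ = 469.3979 − 282.585127 = 186.812773
spread = −(1/T)·ln(B₀/D) − r = −(1/5.3519)·ln(186.812773/236.7072) − 0.0200 = 0.02423047
in basis points: 0.02423047 × 10⁴ = 242.3047 bp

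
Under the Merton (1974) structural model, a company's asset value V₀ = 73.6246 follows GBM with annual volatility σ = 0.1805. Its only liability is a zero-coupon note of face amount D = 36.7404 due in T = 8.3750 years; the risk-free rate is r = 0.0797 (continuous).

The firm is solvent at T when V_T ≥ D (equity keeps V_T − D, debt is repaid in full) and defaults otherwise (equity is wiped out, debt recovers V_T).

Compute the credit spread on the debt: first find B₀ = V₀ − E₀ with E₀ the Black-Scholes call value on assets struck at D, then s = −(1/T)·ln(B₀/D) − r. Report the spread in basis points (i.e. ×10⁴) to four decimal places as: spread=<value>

d₁ = [ln(V₀/D) + (r + σ²/2)T] / (σ√T)
   = [ln(73.6246/36.7404) + (0.0797 + 0.5·0.1805²)·8.3750] / (0.1805·√8.3750)
   = [0.695102 + 0.803917] / 0.522360 = 2.869708
d₂ = d₁ − σ√T = 2.869708 − 0.522360 = 2.347348
N(d₁) = 0.997946,  N(d₂) = 0.990546,  e^(−rT) = 0.512996
E₀ = V₀·N(d₁) − D·e^(−rT)·N(d₂)
   = 73.6246·0.997946 − 36.7404·0.512996·0.990546 = 54.803865
B₀ = V₀ − E₀ = 73.6246 − 54.803865 = 18.820735
spread = −(1/T)·ln(B₀/D) − r = −(1/8.3750)·ln(18.820735/36.7404) − 0.0797 = 0.00017078
in basis points: 0.00017078 × 10⁴ = 1.7078 bp

spread=1.7078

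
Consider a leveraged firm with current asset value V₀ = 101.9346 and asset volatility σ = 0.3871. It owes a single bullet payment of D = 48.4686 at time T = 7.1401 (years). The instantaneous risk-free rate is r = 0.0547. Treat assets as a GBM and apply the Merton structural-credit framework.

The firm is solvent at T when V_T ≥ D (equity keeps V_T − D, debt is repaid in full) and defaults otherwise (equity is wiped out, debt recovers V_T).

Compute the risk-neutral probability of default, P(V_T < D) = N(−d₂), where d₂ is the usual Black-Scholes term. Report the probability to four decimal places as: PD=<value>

d₁ = [ln(V₀/D) + (r + σ²/2)T] / (σ√T)
   = [ln(101.9346/48.4686) + (0.0547 + 0.5·0.3871²)·7.1401] / (0.3871·√7.1401)
   = [0.743415 + 0.925523] / 1.034369 = 1.613485
d₂ = d₁ − σ√T = 1.613485 − 1.034369 = 0.579116
risk-neutral PD = N(−d₂) = N(-0.579116) = 0.281255

PD=0.2813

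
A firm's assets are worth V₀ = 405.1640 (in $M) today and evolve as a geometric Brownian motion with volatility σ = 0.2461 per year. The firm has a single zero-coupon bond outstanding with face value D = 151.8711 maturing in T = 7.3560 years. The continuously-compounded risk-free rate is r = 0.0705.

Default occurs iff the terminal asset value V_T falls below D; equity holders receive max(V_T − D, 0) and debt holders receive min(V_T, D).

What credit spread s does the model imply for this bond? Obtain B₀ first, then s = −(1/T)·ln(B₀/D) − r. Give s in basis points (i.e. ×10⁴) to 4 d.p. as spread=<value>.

spread=7.8636

d₁ = [ln(V₀/D) + (r + σ²/2)T] / (σ√T)
   = [ln(405.1640/151.8711) + (0.0705 + 0.5·0.2461²)·7.3560] / (0.2461·√7.3560)
   = [0.981260 + 0.741357] / 0.667471 = 2.580811
d₂ = d₁ − σ√T = 2.580811 − 0.667471 = 1.913340
N(d₁) = 0.995072,  N(d₂) = 0.972148,  e^(−rT) = 0.595355
E₀ = V₀·N(d₁) − D·e^(−rT)·N(d₂)
   = 405.1640·0.995072 − 151.8711·0.595355·0.972148 = 315.268337
B₀ = V₀ − E₀ = 405.1640 − 315.268337 = 89.895663
spread = −(1/T)·ln(B₀/D) − r = −(1/7.3560)·ln(89.895663/151.8711) − 0.0705 = 0.00078636
in basis points: 0.00078636 × 10⁴ = 7.8636 bp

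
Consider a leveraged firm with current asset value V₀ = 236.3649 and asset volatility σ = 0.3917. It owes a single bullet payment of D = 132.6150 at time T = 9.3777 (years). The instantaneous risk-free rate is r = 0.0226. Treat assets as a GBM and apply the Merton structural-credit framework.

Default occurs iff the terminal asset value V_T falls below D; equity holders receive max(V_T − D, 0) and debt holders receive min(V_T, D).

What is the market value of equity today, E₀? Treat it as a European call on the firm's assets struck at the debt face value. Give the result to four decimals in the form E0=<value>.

d₁ = [ln(V₀/D) + (r + σ²/2)T] / (σ√T)
   = [ln(236.3649/132.6150) + (0.0226 + 0.5·0.3917²)·9.3777] / (0.3917·√9.3777)
   = [0.577927 + 0.931341] / 1.199504 = 1.258243
d₂ = d₁ − σ√T = 1.258243 − 1.199504 = 0.058739
N(d₁) = 0.895848,  N(d₂) = 0.523420,  e^(−rT) = 0.809016
E₀ = V₀·N(d₁) − D·e^(−rT)·N(d₂)
   = 236.3649·0.895848 − 132.6150·0.809016·0.523420 = 155.590503

E0=155.5905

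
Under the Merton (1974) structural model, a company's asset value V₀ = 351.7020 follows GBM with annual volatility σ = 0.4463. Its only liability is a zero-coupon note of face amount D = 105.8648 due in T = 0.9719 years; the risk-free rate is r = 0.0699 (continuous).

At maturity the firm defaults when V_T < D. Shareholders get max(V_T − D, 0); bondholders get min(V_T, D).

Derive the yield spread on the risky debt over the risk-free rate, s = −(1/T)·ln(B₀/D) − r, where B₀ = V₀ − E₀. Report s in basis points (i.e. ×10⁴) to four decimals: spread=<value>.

spread=4.7995

d₁ = [ln(V₀/D) + (r + σ²/2)T] / (σ√T)
   = [ln(351.7020/105.8648) + (0.0699 + 0.5·0.4463²)·0.9719] / (0.4463·√0.9719)
   = [1.200621 + 0.164729] / 0.439985 = 3.103177
d₂ = d₁ − σ√T = 3.103177 − 0.439985 = 2.663192
N(d₁) = 0.999043,  N(d₂) = 0.996130,  e^(−rT) = 0.934320
E₀ = V₀·N(d₁) − D·e^(−rT)·N(d₂)
   = 351.7020·0.999043 − 105.8648·0.934320·0.996130 = 252.836481
B₀ = V₀ − E₀ = 351.7020 − 252.836481 = 98.865519
spread = −(1/T)·ln(B₀/D) − r = −(1/0.9719)·ln(98.865519/105.8648) − 0.0699 = 0.00047995
in basis points: 0.00047995 × 10⁴ = 4.7995 bp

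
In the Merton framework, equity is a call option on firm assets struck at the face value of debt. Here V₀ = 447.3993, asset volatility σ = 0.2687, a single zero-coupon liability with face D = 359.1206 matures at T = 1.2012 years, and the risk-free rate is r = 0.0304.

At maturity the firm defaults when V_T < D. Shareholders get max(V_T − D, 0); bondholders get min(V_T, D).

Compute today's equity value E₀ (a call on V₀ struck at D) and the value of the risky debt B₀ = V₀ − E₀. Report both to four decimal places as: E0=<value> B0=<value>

d₁ = [ln(V₀/D) + (r + σ²/2)T] / (σ√T)
   = [ln(447.3993/359.1206) + (0.0304 + 0.5·0.2687²)·1.2012] / (0.2687·√1.2012)
   = [0.219793 + 0.079880] / 0.294493 = 1.017588
d₂ = d₁ − σ√T = 1.017588 − 0.294493 = 0.723095
N(d₁) = 0.845563,  N(d₂) = 0.765189,  e^(−rT) = 0.964142
E₀ = V₀·N(d₁) − D·e^(−rT)·N(d₂)
   = 447.3993·0.845563 − 359.1206·0.964142·0.765189 = 113.362698
B₀ = V₀ − E₀ = 447.3993 − 113.362698 = 334.036602

E0=113.3627 B0=334.0366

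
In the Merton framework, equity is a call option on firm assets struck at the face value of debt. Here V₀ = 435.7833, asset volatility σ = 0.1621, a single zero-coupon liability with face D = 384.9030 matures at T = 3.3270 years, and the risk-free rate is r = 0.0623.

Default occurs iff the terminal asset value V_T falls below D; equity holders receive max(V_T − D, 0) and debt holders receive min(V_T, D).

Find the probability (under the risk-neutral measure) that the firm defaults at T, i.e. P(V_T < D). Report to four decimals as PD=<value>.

d₁ = [ln(V₀/D) + (r + σ²/2)T] / (σ√T)
   = [ln(435.7833/384.9030) + (0.0623 + 0.5·0.1621²)·3.3270] / (0.1621·√3.3270)
   = [0.124154 + 0.250983] / 0.295671 = 1.268762
d₂ = d₁ − σ√T = 1.268762 − 0.295671 = 0.973090
risk-neutral PD = N(−d₂) = N(-0.973090) = 0.165254

PD=0.1653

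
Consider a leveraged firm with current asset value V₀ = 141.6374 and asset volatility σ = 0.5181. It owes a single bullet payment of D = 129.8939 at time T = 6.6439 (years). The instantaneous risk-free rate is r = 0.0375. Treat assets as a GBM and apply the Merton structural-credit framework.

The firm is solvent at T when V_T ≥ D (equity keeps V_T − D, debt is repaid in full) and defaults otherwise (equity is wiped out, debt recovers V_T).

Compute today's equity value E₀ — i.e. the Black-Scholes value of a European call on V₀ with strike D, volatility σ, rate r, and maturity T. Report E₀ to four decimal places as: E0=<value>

E0=82.0008

d₁ = [ln(V₀/D) + (r + σ²/2)T] / (σ√T)
   = [ln(141.6374/129.8939) + (0.0375 + 0.5·0.5181²)·6.6439] / (0.5181·√6.6439)
   = [0.086552 + 1.140849] / 1.335442 = 0.919097
d₂ = d₁ − σ√T = 0.919097 − 1.335442 = -0.416345
N(d₁) = 0.820978,  N(d₂) = 0.338579,  e^(−rT) = 0.779466
E₀ = V₀·N(d₁) − D·e^(−rT)·N(d₂)
   = 141.6374·0.820978 − 129.8939·0.779466·0.338579 = 82.000760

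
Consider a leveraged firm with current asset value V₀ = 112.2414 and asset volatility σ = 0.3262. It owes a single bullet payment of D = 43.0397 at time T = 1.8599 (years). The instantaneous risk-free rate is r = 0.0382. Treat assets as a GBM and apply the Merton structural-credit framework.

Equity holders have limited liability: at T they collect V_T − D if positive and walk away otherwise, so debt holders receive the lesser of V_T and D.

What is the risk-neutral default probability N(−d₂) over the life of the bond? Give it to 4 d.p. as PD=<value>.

PD=0.0182

d₁ = [ln(V₀/D) + (r + σ²/2)T] / (σ√T)
   = [ln(112.2414/43.0397) + (0.0382 + 0.5·0.3262²)·1.8599] / (0.3262·√1.8599)
   = [0.958529 + 0.170001] / 0.444866 = 2.536789
d₂ = d₁ − σ√T = 2.536789 − 0.444866 = 2.091923
risk-neutral PD = N(−d₂) = N(-2.091923) = 0.018223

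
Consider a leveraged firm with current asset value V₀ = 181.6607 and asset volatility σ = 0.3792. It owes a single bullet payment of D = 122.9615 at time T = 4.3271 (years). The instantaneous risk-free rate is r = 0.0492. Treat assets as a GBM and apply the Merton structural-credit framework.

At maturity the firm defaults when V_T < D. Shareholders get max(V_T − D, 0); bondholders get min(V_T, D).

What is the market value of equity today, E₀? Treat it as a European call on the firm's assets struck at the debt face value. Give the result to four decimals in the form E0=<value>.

d₁ = [ln(V₀/D) + (r + σ²/2)T] / (σ√T)
   = [ln(181.6607/122.9615) + (0.0492 + 0.5·0.3792²)·4.3271] / (0.3792·√4.3271)
   = [0.390269 + 0.523996] / 0.788800 = 1.159059
d₂ = d₁ − σ√T = 1.159059 − 0.788800 = 0.370259
N(d₁) = 0.876784,  N(d₂) = 0.644405,  e^(−rT) = 0.808242
E₀ = V₀·N(d₁) − D·e^(−rT)·N(d₂)
   = 181.6607·0.876784 − 122.9615·0.808242·0.644405 = 95.234448

E0=95.2344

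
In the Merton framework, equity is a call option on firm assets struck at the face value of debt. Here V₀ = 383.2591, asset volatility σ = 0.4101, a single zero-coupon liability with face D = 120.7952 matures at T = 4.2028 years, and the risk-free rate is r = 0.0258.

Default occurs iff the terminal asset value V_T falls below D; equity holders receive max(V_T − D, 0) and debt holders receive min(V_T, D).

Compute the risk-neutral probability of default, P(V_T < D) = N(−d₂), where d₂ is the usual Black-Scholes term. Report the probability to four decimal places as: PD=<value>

d₁ = [ln(V₀/D) + (r + σ²/2)T] / (σ√T)
   = [ln(383.2591/120.7952) + (0.0258 + 0.5·0.4101²)·4.2028] / (0.4101·√4.2028)
   = [1.154615 + 0.461850] / 0.840735 = 1.922680
d₂ = d₁ − σ√T = 1.922680 − 0.840735 = 1.081945
risk-neutral PD = N(−d₂) = N(-1.081945) = 0.139638

PD=0.1396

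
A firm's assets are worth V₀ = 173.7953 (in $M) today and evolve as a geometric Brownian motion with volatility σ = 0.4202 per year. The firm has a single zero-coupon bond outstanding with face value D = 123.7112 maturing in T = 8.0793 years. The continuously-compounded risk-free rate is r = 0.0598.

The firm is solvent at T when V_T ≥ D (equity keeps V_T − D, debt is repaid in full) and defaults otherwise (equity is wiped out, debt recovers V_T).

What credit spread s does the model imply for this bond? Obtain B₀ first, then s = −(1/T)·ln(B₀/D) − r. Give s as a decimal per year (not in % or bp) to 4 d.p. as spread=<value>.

spread=0.0336

d₁ = [ln(V₀/D) + (r + σ²/2)T] / (σ√T)
   = [ln(173.7953/123.7112) + (0.0598 + 0.5·0.4202²)·8.0793] / (0.4202·√8.0793)
   = [0.339928 + 1.196415] / 1.194381 = 1.286309
d₂ = d₁ − σ√T = 1.286309 − 1.194381 = 0.091928
N(d₁) = 0.900832,  N(d₂) = 0.536622,  e^(−rT) = 0.616842
E₀ = V₀·N(d₁) − D·e^(−rT)·N(d₂)
   = 173.7953·0.900832 − 123.7112·0.616842·0.536622 = 115.610631
B₀ = V₀ − E₀ = 173.7953 − 115.610631 = 58.184669
spread = −(1/T)·ln(B₀/D) − r = −(1/8.0793)·ln(58.184669/123.7112) − 0.0598 = 0.03356550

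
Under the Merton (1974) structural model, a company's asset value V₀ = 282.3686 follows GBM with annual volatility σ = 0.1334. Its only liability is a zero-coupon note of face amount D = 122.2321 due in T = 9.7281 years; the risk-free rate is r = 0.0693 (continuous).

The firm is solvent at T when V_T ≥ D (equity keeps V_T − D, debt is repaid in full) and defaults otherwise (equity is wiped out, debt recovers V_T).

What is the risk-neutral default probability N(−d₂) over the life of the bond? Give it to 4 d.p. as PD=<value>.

d₁ = [ln(V₀/D) + (r + σ²/2)T] / (σ√T)
   = [ln(282.3686/122.2321) + (0.0693 + 0.5·0.1334²)·9.7281] / (0.1334·√9.7281)
   = [0.837292 + 0.760716] / 0.416073 = 3.840687
d₂ = d₁ − σ√T = 3.840687 − 0.416073 = 3.424614
risk-neutral PD = N(−d₂) = N(-3.424614) = 0.000308

PD=0.0003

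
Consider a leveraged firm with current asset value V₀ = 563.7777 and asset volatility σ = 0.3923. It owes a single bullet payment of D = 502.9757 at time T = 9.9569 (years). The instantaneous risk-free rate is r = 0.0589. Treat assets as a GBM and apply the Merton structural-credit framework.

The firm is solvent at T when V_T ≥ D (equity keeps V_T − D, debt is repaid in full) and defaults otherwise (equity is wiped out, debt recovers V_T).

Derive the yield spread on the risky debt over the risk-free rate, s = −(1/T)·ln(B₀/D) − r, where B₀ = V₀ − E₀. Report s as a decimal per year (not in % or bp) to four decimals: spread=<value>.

d₁ = [ln(V₀/D) + (r + σ²/2)T] / (σ√T)
   = [ln(563.7777/502.9757) + (0.0589 + 0.5·0.3923²)·9.9569] / (0.3923·√9.9569)
   = [0.114118 + 1.352641] / 1.237885 = 1.184891
d₂ = d₁ − σ√T = 1.184891 − 1.237885 = -0.052994
N(d₁) = 0.881970,  N(d₂) = 0.478868,  e^(−rT) = 0.556292
E₀ = V₀·N(d₁) − D·e^(−rT)·N(d₂)
   = 563.7777·0.881970 − 502.9757·0.556292·0.478868 = 363.246805
B₀ = V₀ − E₀ = 563.7777 − 363.246805 = 200.530895
spread = −(1/T)·ln(B₀/D) − r = −(1/9.9569)·ln(200.530895/502.9757) − 0.0589 = 0.03345541

spread=0.0335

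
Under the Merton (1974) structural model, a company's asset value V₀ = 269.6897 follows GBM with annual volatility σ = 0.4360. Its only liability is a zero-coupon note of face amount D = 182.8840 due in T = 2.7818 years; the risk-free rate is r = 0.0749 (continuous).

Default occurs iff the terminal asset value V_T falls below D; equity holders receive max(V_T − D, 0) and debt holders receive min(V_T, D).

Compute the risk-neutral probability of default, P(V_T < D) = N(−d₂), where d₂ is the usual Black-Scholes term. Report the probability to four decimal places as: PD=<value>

d₁ = [ln(V₀/D) + (r + σ²/2)T] / (σ√T)
   = [ln(269.6897/182.8840) + (0.0749 + 0.5·0.4360²)·2.7818] / (0.4360·√2.7818)
   = [0.388420 + 0.472761] / 0.727193 = 1.184255
d₂ = d₁ − σ√T = 1.184255 − 0.727193 = 0.457062
risk-neutral PD = N(−d₂) = N(-0.457062) = 0.323813

PD=0.3238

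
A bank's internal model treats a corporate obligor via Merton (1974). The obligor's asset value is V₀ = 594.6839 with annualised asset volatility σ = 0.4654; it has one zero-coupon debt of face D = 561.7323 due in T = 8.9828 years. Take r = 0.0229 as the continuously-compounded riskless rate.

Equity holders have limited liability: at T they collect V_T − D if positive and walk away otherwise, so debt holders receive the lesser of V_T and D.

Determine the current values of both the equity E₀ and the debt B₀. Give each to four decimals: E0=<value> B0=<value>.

d₁ = [ln(V₀/D) + (r + σ²/2)T] / (σ√T)
   = [ln(594.6839/561.7323) + (0.0229 + 0.5·0.4654²)·8.9828] / (0.4654·√8.9828)
   = [0.057005 + 1.178531] / 1.394865 = 0.885774
d₂ = d₁ − σ√T = 0.885774 − 1.394865 = -0.509091
N(d₁) = 0.812130,  N(d₂) = 0.305344,  e^(−rT) = 0.814072
E₀ = V₀·N(d₁) − D·e^(−rT)·N(d₂)
   = 594.6839·0.812130 − 561.7323·0.814072·0.305344 = 343.329801
B₀ = V₀ − E₀ = 594.6839 − 343.329801 = 251.354099

E0=343.3298 B0=251.3541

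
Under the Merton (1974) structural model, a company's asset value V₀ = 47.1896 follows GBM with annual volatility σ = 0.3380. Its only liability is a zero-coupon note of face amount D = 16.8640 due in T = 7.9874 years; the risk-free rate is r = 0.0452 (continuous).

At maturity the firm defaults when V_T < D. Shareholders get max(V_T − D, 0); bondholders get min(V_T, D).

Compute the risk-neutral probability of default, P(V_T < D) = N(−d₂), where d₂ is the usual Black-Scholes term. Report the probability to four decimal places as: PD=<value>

PD=0.1642

d₁ = [ln(V₀/D) + (r + σ²/2)T] / (σ√T)
   = [ln(47.1896/16.8640) + (0.0452 + 0.5·0.3380²)·7.9874] / (0.3380·√7.9874)
   = [1.028992 + 0.817287] / 0.955255 = 1.932760
d₂ = d₁ − σ√T = 1.932760 − 0.955255 = 0.977505
risk-neutral PD = N(−d₂) = N(-0.977505) = 0.164160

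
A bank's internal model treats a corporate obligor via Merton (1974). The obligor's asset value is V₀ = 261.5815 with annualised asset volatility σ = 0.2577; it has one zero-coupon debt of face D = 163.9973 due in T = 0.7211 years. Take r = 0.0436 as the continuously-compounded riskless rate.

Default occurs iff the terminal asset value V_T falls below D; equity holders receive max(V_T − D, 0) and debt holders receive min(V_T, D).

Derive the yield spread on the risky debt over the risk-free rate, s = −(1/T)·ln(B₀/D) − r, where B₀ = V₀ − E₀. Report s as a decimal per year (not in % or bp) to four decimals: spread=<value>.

d₁ = [ln(V₀/D) + (r + σ²/2)T] / (σ√T)
   = [ln(261.5815/163.9973) + (0.0436 + 0.5·0.2577²)·0.7211] / (0.2577·√0.7211)
   = [0.466896 + 0.055384] / 0.218833 = 2.386663
d₂ = d₁ − σ√T = 2.386663 − 0.218833 = 2.167830
N(d₁) = 0.991499,  N(d₂) = 0.984914,  e^(−rT) = 0.969049
E₀ = V₀·N(d₁) − D·e^(−rT)·N(d₂)
   = 261.5815·0.991499 − 163.9973·0.969049·0.984914 = 102.833802
B₀ = V₀ − E₀ = 261.5815 − 102.833802 = 158.747698
spread = −(1/T)·ln(B₀/D) − r = −(1/0.7211)·ln(158.747698/163.9973) − 0.0436 = 0.00151694

spread=0.0015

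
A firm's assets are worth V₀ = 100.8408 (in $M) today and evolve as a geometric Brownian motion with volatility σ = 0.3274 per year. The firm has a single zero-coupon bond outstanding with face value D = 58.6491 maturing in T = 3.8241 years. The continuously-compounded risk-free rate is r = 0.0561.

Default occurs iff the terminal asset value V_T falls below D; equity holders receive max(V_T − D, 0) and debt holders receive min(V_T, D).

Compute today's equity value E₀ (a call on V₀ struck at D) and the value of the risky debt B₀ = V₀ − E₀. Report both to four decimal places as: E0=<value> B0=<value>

d₁ = [ln(V₀/D) + (r + σ²/2)T] / (σ√T)
   = [ln(100.8408/58.6491) + (0.0561 + 0.5·0.3274²)·3.8241] / (0.3274·√3.8241)
   = [0.541971 + 0.419486] / 0.640241 = 1.501712
d₂ = d₁ − σ√T = 1.501712 − 0.640241 = 0.861471
N(d₁) = 0.933414,  N(d₂) = 0.805511,  e^(−rT) = 0.806919
E₀ = V₀·N(d₁) − D·e^(−rT)·N(d₂)
   = 100.8408·0.933414 − 58.6491·0.806919·0.805511 = 56.005386
B₀ = V₀ − E₀ = 100.8408 − 56.005386 = 44.835414

E0=56.0054 B0=44.8354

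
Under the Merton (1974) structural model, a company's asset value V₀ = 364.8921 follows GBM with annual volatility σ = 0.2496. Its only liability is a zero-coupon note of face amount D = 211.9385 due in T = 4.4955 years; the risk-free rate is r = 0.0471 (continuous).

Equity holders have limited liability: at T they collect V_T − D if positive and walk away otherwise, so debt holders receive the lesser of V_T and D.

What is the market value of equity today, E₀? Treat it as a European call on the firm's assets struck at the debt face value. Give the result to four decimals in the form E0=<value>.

d₁ = [ln(V₀/D) + (r + σ²/2)T] / (σ√T)
   = [ln(364.8921/211.9385) + (0.0471 + 0.5·0.2496²)·4.4955] / (0.2496·√4.4955)
   = [0.543306 + 0.351773] / 0.529217 = 1.691327
d₂ = d₁ − σ√T = 1.691327 − 0.529217 = 1.162111
N(d₁) = 0.954613,  N(d₂) = 0.877405,  e^(−rT) = 0.809177
E₀ = V₀·N(d₁) − D·e^(−rT)·N(d₂)
   = 364.8921·0.954613 − 211.9385·0.809177·0.877405 = 197.859565

E0=197.8596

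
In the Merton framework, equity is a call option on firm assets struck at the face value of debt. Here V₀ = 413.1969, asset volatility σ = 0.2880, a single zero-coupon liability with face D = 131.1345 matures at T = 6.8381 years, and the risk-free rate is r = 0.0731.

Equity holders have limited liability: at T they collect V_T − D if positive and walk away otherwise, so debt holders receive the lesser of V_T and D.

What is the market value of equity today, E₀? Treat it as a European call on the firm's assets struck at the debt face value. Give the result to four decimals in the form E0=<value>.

E0=334.3018

d₁ = [ln(V₀/D) + (r + σ²/2)T] / (σ√T)
   = [ln(413.1969/131.1345) + (0.0731 + 0.5·0.2880²)·6.8381] / (0.2880·√6.8381)
   = [1.147701 + 0.783455] / 0.753113 = 2.564230
d₂ = d₁ − σ√T = 2.564230 − 0.753113 = 1.811117
N(d₁) = 0.994830,  N(d₂) = 0.964939,  e^(−rT) = 0.606612
E₀ = V₀·N(d₁) − D·e^(−rT)·N(d₂)
   = 413.1969·0.994830 − 131.1345·0.606612·0.964939 = 334.301801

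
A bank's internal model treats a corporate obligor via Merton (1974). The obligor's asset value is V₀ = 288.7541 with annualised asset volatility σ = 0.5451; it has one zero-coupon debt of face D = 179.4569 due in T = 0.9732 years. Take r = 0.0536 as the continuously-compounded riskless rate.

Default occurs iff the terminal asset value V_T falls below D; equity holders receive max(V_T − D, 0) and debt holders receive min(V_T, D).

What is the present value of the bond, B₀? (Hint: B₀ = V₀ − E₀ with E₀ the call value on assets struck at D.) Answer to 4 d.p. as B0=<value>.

B0=160.2765

d₁ = [ln(V₀/D) + (r + σ²/2)T] / (σ√T)
   = [ln(288.7541/179.4569) + (0.0536 + 0.5·0.5451²)·0.9732] / (0.5451·√0.9732)
   = [0.475640 + 0.196749] / 0.537746 = 1.250384
d₂ = d₁ − σ√T = 1.250384 − 0.537746 = 0.712638
N(d₁) = 0.894420,  N(d₂) = 0.761965,  e^(−rT) = 0.949174
E₀ = V₀·N(d₁) − D·e^(−rT)·N(d₂)
   = 288.7541·0.894420 − 179.4569·0.949174·0.761965 = 128.477640
B₀ = V₀ − E₀ = 288.7541 − 128.477640 = 160.276460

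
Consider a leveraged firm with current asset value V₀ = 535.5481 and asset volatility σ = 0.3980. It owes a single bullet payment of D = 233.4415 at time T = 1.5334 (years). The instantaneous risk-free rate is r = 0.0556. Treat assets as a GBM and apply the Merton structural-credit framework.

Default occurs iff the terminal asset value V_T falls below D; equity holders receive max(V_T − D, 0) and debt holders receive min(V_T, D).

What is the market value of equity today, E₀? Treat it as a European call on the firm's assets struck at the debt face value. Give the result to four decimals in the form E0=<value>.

E0=323.1950

d₁ = [ln(V₀/D) + (r + σ²/2)T] / (σ√T)
   = [ln(535.5481/233.4415) + (0.0556 + 0.5·0.3980²)·1.5334] / (0.3980·√1.5334)
   = [0.830359 + 0.206705] / 0.492846 = 2.104239
d₂ = d₁ − σ√T = 2.104239 − 0.492846 = 1.611393
N(d₁) = 0.982321,  N(d₂) = 0.946453,  e^(−rT) = 0.918276
E₀ = V₀·N(d₁) − D·e^(−rT)·N(d₂)
   = 535.5481·0.982321 − 233.4415·0.918276·0.946453 = 323.195008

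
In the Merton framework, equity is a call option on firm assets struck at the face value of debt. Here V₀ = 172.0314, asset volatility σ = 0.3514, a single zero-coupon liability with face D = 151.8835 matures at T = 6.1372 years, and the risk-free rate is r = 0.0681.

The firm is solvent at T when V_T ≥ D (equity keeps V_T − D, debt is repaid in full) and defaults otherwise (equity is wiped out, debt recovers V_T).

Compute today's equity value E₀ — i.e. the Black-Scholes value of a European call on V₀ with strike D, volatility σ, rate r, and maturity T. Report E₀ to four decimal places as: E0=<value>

d₁ = [ln(V₀/D) + (r + σ²/2)T] / (σ√T)
   = [ln(172.0314/151.8835) + (0.0681 + 0.5·0.3514²)·6.1372] / (0.3514·√6.1372)
   = [0.124563 + 0.796860] / 0.870536 = 1.058455
d₂ = d₁ − σ√T = 1.058455 − 0.870536 = 0.187918
N(d₁) = 0.855076,  N(d₂) = 0.574530,  e^(−rT) = 0.658400
E₀ = V₀·N(d₁) − D·e^(−rT)·N(d₂)
   = 172.0314·0.855076 − 151.8835·0.658400·0.574530 = 89.646921

E0=89.6469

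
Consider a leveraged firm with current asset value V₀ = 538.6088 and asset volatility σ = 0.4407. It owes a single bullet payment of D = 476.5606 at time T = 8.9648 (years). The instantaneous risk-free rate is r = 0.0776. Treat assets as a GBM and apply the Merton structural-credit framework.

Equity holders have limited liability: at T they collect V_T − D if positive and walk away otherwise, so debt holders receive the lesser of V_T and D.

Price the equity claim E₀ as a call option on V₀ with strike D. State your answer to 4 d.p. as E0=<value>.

d₁ = [ln(V₀/D) + (r + σ²/2)T] / (σ√T)
   = [ln(538.6088/476.5606) + (0.0776 + 0.5·0.4407²)·8.9648] / (0.4407·√8.9648)
   = [0.122395 + 1.566224] / 1.319512 = 1.279730
d₂ = d₁ − σ√T = 1.279730 − 1.319512 = -0.039782
N(d₁) = 0.899680,  N(d₂) = 0.484133,  e^(−rT) = 0.498741
E₀ = V₀·N(d₁) − D·e^(−rT)·N(d₂)
   = 538.6088·0.899680 − 476.5606·0.498741·0.484133 = 369.506561

E0=369.5066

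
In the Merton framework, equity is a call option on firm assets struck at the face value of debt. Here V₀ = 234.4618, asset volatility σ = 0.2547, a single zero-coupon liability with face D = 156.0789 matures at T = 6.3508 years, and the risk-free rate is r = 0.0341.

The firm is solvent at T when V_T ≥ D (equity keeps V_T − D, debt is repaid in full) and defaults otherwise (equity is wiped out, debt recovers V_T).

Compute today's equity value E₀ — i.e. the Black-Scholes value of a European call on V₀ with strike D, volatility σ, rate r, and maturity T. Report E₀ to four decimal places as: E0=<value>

d₁ = [ln(V₀/D) + (r + σ²/2)T] / (σ√T)
   = [ln(234.4618/156.0789) + (0.0341 + 0.5·0.2547²)·6.3508] / (0.2547·√6.3508)
   = [0.406931 + 0.422557] / 0.641864 = 1.292311
d₂ = d₁ − σ√T = 1.292311 − 0.641864 = 0.650447
N(d₁) = 0.901875,  N(d₂) = 0.742298,  e^(−rT) = 0.805282
E₀ = V₀·N(d₁) − D·e^(−rT)·N(d₂)
   = 234.4618·0.901875 − 156.0789·0.805282·0.742298 = 118.157632

E0=118.1576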